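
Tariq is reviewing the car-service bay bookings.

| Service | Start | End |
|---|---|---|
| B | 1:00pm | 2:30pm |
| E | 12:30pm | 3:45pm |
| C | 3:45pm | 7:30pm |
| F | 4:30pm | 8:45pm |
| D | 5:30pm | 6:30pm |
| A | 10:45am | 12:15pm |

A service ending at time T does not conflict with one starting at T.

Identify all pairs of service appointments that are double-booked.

Check each pair: they overlap iff neither finishes before the other starts.
Sorted by start: A, E, B, C, F, D.
E starts after A ends — done with A.
B starts before E ends → E and B overlap.
C starts exactly when E ends (back-to-back, no overlap) — done with E.
C starts after B ends — done with B.
F starts before C ends → C and F overlap.
D starts before C ends → C and D overlap.
D starts before F ends → F and D overlap.

B & E, C & D, C & F, D & F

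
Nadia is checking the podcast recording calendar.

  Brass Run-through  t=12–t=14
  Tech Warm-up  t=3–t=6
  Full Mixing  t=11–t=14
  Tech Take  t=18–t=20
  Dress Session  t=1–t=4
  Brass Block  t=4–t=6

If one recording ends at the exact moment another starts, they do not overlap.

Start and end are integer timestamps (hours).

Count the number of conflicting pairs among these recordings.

3

Check each pair: they overlap iff neither finishes before the other starts.
Sorted by start: Dress Session, Tech Warm-up, Brass Block, Full Mixing, Brass Run-through, Tech Take.
Tech Warm-up starts before Dress Session ends → Dress Session and Tech Warm-up overlap.
Brass Block starts exactly when Dress Session ends (back-to-back, no overlap); Dress Session is clear from here.
Brass Block starts before Tech Warm-up ends → Tech Warm-up and Brass Block overlap.
Full Mixing starts after Tech Warm-up ends; Tech Warm-up is clear from here.
Full Mixing starts after Brass Block ends; Brass Block is clear from here.
Brass Run-through starts before Full Mixing ends → Full Mixing and Brass Run-through overlap.
Tech Take starts after Full Mixing ends.
Tech Take starts after Brass Run-through ends.
Overlapping pairs: Brass Block & Tech Warm-up, Brass Run-through & Full Mixing, Dress Session & Tech Warm-up — 3 in total.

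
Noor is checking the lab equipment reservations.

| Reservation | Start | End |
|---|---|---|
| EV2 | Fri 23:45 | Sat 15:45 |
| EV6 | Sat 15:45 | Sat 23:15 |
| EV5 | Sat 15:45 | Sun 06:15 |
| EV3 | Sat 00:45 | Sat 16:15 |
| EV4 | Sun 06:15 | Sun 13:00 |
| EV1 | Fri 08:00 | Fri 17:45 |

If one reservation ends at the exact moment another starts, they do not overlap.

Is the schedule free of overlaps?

No

Check each pair: they overlap iff neither finishes before the other starts.
Sorted by start: EV1, EV2, EV3, EV5, EV6, EV4.
EV2 starts after EV1 ends — done with EV1.
EV3 starts before EV2 ends → EV2 and EV3 overlap.
That's a conflict, so the schedule is not conflict-free.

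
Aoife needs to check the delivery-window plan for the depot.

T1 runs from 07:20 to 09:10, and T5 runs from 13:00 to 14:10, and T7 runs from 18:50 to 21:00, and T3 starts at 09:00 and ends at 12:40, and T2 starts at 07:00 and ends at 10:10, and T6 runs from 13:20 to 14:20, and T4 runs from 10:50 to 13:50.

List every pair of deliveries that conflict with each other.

T1 & T2, T1 & T3, T2 & T3, T3 & T4, T4 & T5, T4 & T6, T5 & T6

Sorted by start: T2, T1, T3, T4, T5, T6, T7.
T1 starts before T2 ends → T2 and T1 overlap.
T3 starts before T2 ends → T2 and T3 overlap.
T4 starts after T2 ends — done with T2.
T3 starts before T1 ends → T1 and T3 overlap.
T4 starts after T1 ends — done with T1.
T4 starts before T3 ends → T3 and T4 overlap.
T5 starts after T3 ends — done with T3.
T5 starts before T4 ends → T4 and T5 overlap.
T6 starts before T4 ends → T4 and T6 overlap.
T7 starts after T4 ends.
T6 starts before T5 ends → T5 and T6 overlap.
T7 starts after T5 ends.
T7 starts after T6 ends.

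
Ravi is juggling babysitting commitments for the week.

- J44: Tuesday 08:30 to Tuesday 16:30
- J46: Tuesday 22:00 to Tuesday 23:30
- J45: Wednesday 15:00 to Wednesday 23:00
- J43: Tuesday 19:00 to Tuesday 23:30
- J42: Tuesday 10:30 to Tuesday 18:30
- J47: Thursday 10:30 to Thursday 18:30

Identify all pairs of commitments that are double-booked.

J42 & J44, J43 & J46

Check each pair: they overlap iff neither finishes before the other starts.
Sorted by start: J44, J42, J43, J46, J45, J47.
J42 starts before J44 ends → J44 and J42 overlap.
J43 starts after J44 ends, so J44 has no further overlaps.
J43 starts after J42 ends, so J42 has no further overlaps.
J46 starts before J43 ends → J43 and J46 overlap.
J45 starts after J43 ends, so J43 has no further overlaps.
J45 starts after J46 ends, so J46 has no further overlaps.
J47 starts after J45 ends.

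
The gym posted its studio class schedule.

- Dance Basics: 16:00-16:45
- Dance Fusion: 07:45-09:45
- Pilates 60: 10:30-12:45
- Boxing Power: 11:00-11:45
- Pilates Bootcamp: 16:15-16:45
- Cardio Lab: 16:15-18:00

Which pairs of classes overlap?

Boxing Power & Pilates 60, Cardio Lab & Dance Basics, Cardio Lab & Pilates Bootcamp, Dance Basics & Pilates Bootcamp

Check each pair: they overlap iff neither finishes before the other starts.
Sorted by start: Dance Fusion, Pilates 60, Boxing Power, Dance Basics, Cardio Lab, Pilates Bootcamp.
Pilates 60 starts after Dance Fusion ends — done with Dance Fusion.
Boxing Power starts before Pilates 60 ends → Pilates 60 and Boxing Power overlap.
Dance Basics starts after Pilates 60 ends — done with Pilates 60.
Dance Basics starts after Boxing Power ends — done with Boxing Power.
Cardio Lab starts before Dance Basics ends → Dance Basics and Cardio Lab overlap.
Pilates Bootcamp starts before Dance Basics ends → Dance Basics and Pilates Bootcamp overlap.
Pilates Bootcamp starts before Cardio Lab ends → Cardio Lab and Pilates Bootcamp overlap.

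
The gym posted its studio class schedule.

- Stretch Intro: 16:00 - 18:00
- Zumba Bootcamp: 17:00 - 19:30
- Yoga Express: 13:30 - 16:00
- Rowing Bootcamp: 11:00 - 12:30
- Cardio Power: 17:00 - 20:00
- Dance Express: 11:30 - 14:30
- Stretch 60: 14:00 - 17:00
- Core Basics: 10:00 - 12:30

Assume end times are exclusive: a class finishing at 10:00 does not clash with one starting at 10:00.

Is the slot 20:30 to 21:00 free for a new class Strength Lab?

Core Basics: ends 12:30 at or before Strength Lab starts 20:30 → clear.
Rowing Bootcamp: ends 12:30 at or before Strength Lab starts 20:30 → clear.
Dance Express: ends 14:30 at or before Strength Lab starts 20:30 → clear.
Yoga Express: ends 16:00 at or before Strength Lab starts 20:30 → clear.
Stretch 60: ends 17:00 at or before Strength Lab starts 20:30 → clear.
Stretch Intro: ends 18:00 at or before Strength Lab starts 20:30 → clear.
Zumba Bootcamp: ends 19:30 at or before Strength Lab starts 20:30 → clear.
Cardio Power: ends 20:00 at or before Strength Lab starts 20:30 → clear.

Yes — the slot is free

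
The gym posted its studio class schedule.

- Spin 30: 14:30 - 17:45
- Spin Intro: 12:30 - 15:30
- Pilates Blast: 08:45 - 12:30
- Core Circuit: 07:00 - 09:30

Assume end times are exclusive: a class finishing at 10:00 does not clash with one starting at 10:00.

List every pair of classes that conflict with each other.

Core Circuit & Pilates Blast, Spin 30 & Spin Intro

Sorted by start: Core Circuit, Pilates Blast, Spin Intro, Spin 30.
Pilates Blast starts before Core Circuit ends → Core Circuit and Pilates Blast overlap.
Spin Intro starts after Core Circuit ends, so nothing later overlaps Core Circuit either.
Spin Intro starts exactly when Pilates Blast ends (back-to-back, no overlap), so nothing later overlaps Pilates Blast either.
Spin 30 starts before Spin Intro ends → Spin Intro and Spin 30 overlap.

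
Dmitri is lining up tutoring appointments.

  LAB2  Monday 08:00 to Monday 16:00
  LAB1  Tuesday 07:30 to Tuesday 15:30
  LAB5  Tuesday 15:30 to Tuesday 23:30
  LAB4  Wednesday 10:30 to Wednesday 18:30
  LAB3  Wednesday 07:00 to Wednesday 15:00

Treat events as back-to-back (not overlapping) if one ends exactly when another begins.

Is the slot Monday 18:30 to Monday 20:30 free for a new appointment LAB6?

LAB2: ends Monday 16:00 at or before LAB6 starts Monday 18:30 → clear.
LAB1: starts Tuesday 07:30 at or after LAB6 ends Monday 20:30 → clear.
LAB5: starts Tuesday 15:30 at or after LAB6 ends Monday 20:30 → clear.
LAB3: starts Wednesday 07:00 at or after LAB6 ends Monday 20:30 → clear.
LAB4: starts Wednesday 10:30 at or after LAB6 ends Monday 20:30 → clear.

Yes — the slot is free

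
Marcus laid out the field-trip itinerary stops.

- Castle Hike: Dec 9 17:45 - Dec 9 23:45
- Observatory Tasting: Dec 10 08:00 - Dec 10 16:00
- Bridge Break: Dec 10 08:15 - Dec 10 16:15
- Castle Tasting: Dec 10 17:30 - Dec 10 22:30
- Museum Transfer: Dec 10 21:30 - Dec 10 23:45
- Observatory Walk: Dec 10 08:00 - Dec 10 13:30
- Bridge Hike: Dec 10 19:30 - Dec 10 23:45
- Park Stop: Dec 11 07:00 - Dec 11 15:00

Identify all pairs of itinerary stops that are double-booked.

Bridge Break & Observatory Tasting, Bridge Break & Observatory Walk, Bridge Hike & Castle Tasting, Bridge Hike & Museum Transfer, Castle Tasting & Museum Transfer, Observatory Tasting & Observatory Walk

Check each pair: they overlap iff neither finishes before the other starts.
Sorted by start: Castle Hike, Observatory Tasting, Observatory Walk, Bridge Break, Castle Tasting, Bridge Hike, Museum Transfer, Park Stop.
Observatory Tasting starts after Castle Hike ends, so Castle Hike has no further overlaps.
Observatory Walk starts before Observatory Tasting ends → Observatory Tasting and Observatory Walk overlap.
Bridge Break starts before Observatory Tasting ends → Observatory Tasting and Bridge Break overlap.
Castle Tasting starts after Observatory Tasting ends, so Observatory Tasting has no further overlaps.
Bridge Break starts before Observatory Walk ends → Observatory Walk and Bridge Break overlap.
Castle Tasting starts after Observatory Walk ends, so Observatory Walk has no further overlaps.
Castle Tasting starts after Bridge Break ends, so Bridge Break has no further overlaps.
Bridge Hike starts before Castle Tasting ends → Castle Tasting and Bridge Hike overlap.
Museum Transfer starts before Castle Tasting ends → Castle Tasting and Museum Transfer overlap.
Park Stop starts after Castle Tasting ends.
Museum Transfer starts before Bridge Hike ends → Bridge Hike and Museum Transfer overlap.
Park Stop starts after Bridge Hike ends.
Park Stop starts after Museum Transfer ends.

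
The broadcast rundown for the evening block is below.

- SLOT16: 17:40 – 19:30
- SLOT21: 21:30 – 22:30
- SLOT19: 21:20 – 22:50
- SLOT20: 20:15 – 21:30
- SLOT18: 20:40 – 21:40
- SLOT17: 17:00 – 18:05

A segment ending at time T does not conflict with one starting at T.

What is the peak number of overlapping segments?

3

Sort all start/end points and keep a running count:
17:00 start SLOT17 → 1
17:40 start SLOT16 → 2
18:05 end SLOT17 → 1
19:30 end SLOT16 → 0
20:15 start SLOT20 → 1
20:40 start SLOT18 → 2
21:20 start SLOT19 → 3
21:30 end SLOT20 → 2
21:30 start SLOT21 → 3
21:40 end SLOT18 → 2
22:30 end SLOT21 → 1
22:50 end SLOT19 → 0
Peak is 3, at 21:20 (SLOT18, SLOT19, SLOT20).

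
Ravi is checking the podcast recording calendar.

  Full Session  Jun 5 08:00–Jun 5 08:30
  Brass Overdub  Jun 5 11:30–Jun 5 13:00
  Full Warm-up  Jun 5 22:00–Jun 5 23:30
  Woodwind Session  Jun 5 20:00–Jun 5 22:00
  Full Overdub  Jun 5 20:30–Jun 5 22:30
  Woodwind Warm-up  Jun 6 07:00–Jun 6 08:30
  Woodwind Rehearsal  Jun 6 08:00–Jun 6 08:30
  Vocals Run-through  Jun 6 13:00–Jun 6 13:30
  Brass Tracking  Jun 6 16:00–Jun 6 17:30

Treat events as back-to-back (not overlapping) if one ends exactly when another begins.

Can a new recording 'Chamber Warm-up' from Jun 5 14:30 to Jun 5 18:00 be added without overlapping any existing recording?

Full Session: ends Jun 5 08:30 at or before Chamber Warm-up starts Jun 5 14:30 → clear.
Brass Overdub: ends Jun 5 13:00 at or before Chamber Warm-up starts Jun 5 14:30 → clear.
Woodwind Session: starts Jun 5 20:00 at or after Chamber Warm-up ends Jun 5 18:00 → clear.
Full Overdub: starts Jun 5 20:30 at or after Chamber Warm-up ends Jun 5 18:00 → clear.
Full Warm-up: starts Jun 5 22:00 at or after Chamber Warm-up ends Jun 5 18:00 → clear.
Woodwind Warm-up: starts Jun 6 07:00 at or after Chamber Warm-up ends Jun 5 18:00 → clear.
Woodwind Rehearsal: starts Jun 6 08:00 at or after Chamber Warm-up ends Jun 5 18:00 → clear.
Vocals Run-through: starts Jun 6 13:00 at or after Chamber Warm-up ends Jun 5 18:00 → clear.
Brass Tracking: starts Jun 6 16:00 at or after Chamber Warm-up ends Jun 5 18:00 → clear.

Yes — the slot is free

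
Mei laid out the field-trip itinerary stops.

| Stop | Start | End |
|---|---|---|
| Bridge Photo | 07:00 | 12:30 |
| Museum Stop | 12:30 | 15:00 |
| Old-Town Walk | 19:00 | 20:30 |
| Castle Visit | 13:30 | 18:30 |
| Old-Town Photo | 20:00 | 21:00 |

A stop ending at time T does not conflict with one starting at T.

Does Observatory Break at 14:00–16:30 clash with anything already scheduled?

Yes — it overlaps Castle Visit, Museum Stop

Bridge Photo: ends 12:30 at or before Observatory Break starts 14:00 → clear.
Museum Stop: starts 12:30 before Observatory Break ends 16:30, and ends 15:00 after Observatory Break starts 14:00 → overlap.
Castle Visit: starts 13:30 before Observatory Break ends 16:30, and ends 18:30 after Observatory Break starts 14:00 → overlap.
Old-Town Walk: starts 19:00 at or after Observatory Break ends 16:30 → clear.
Old-Town Photo: starts 20:00 at or after Observatory Break ends 16:30 → clear.
Observatory Break overlaps Museum Stop, Castle Visit.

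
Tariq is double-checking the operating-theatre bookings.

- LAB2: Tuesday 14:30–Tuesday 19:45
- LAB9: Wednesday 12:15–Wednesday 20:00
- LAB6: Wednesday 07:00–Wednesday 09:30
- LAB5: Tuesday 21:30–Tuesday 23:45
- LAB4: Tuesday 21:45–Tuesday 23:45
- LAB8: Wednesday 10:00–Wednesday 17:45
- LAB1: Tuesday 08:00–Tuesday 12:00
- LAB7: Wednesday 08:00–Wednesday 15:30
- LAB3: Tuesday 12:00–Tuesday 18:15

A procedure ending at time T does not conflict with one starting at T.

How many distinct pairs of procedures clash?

6

Sorted by start: LAB1, LAB3, LAB2, LAB5, LAB4, LAB6, LAB7, LAB8, LAB9.
LAB3 starts exactly when LAB1 ends (back-to-back, no overlap); LAB1 is clear from here.
LAB2 starts before LAB3 ends → LAB3 and LAB2 overlap.
LAB5 starts after LAB3 ends; LAB3 is clear from here.
LAB5 starts after LAB2 ends; LAB2 is clear from here.
LAB4 starts before LAB5 ends → LAB5 and LAB4 overlap.
LAB6 starts after LAB5 ends; LAB5 is clear from here.
LAB6 starts after LAB4 ends; LAB4 is clear from here.
LAB7 starts before LAB6 ends → LAB6 and LAB7 overlap.
LAB8 starts after LAB6 ends; LAB6 is clear from here.
LAB8 starts before LAB7 ends → LAB7 and LAB8 overlap.
LAB9 starts before LAB7 ends → LAB7 and LAB9 overlap.
LAB9 starts before LAB8 ends → LAB8 and LAB9 overlap.
Overlapping pairs: LAB2 & LAB3, LAB4 & LAB5, LAB6 & LAB7, LAB7 & LAB8, LAB7 & LAB9, LAB8 & LAB9 — 6 in total.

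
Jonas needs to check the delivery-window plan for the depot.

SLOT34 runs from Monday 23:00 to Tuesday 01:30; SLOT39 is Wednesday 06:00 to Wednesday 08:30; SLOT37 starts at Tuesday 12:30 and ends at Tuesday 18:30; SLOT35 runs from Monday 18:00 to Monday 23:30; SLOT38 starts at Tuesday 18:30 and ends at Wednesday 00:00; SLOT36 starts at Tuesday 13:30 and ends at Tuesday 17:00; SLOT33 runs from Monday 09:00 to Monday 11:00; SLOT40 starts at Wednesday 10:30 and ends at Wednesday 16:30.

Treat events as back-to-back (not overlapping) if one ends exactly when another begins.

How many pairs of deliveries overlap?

2

Sorted by start: SLOT33, SLOT35, SLOT34, SLOT37, SLOT36, SLOT38, SLOT39, SLOT40.
SLOT35 starts after SLOT33 ends, so nothing later overlaps SLOT33 either.
SLOT34 starts before SLOT35 ends → SLOT35 and SLOT34 overlap.
SLOT37 starts after SLOT35 ends, so nothing later overlaps SLOT35 either.
SLOT37 starts after SLOT34 ends, so nothing later overlaps SLOT34 either.
SLOT36 starts before SLOT37 ends → SLOT37 and SLOT36 overlap.
SLOT38 starts exactly when SLOT37 ends (back-to-back, no overlap), so nothing later overlaps SLOT37 either.
SLOT38 starts after SLOT36 ends, so nothing later overlaps SLOT36 either.
SLOT39 starts after SLOT38 ends, so nothing later overlaps SLOT38 either.
SLOT40 starts after SLOT39 ends.
Overlapping pairs: SLOT34 & SLOT35, SLOT36 & SLOT37 — 2 in total.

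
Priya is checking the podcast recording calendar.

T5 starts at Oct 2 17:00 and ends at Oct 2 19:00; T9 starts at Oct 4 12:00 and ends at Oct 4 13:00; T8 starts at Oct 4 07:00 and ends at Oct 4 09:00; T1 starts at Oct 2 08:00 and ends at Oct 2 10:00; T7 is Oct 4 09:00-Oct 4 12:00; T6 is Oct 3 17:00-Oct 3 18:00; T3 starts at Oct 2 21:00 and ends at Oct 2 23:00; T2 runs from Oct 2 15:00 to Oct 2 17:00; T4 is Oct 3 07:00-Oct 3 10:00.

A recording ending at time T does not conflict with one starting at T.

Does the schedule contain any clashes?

Sorted by start: T1, T2, T5, T3, T4, T6, T8, T7, T9.
T2 starts after T1 ends, so nothing later overlaps T1 either.
T5 starts exactly when T2 ends (back-to-back, no overlap), so nothing later overlaps T2 either.
T3 starts after T5 ends, so nothing later overlaps T5 either.
T4 starts after T3 ends, so nothing later overlaps T3 either.
T6 starts after T4 ends, so nothing later overlaps T4 either.
T8 starts after T6 ends, so nothing later overlaps T6 either.
T7 starts exactly when T8 ends (back-to-back, no overlap), so nothing later overlaps T8 either.
T9 starts exactly when T7 ends (back-to-back, no overlap).
Every pair is clear; the schedule has no overlaps.

No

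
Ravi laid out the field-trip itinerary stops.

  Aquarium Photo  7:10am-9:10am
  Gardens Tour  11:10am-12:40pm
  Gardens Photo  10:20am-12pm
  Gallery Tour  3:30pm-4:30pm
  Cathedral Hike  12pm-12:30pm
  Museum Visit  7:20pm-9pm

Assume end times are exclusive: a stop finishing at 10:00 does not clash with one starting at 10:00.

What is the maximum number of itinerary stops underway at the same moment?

Walk through starts and ends in time order (an end at T is processed before a start at T):
7:10am start Aquarium Photo → 1
9:10am end Aquarium Photo → 0
10:20am start Gardens Photo → 1
11:10am start Gardens Tour → 2
12pm end Gardens Photo → 1
12pm start Cathedral Hike → 2
12:30pm end Cathedral Hike → 1
12:40pm end Gardens Tour → 0
3:30pm start Gallery Tour → 1
4:30pm end Gallery Tour → 0
7:20pm start Museum Visit → 1
9pm end Museum Visit → 0
Peak is 2, at 11:10am (Gardens Photo, Gardens Tour).

2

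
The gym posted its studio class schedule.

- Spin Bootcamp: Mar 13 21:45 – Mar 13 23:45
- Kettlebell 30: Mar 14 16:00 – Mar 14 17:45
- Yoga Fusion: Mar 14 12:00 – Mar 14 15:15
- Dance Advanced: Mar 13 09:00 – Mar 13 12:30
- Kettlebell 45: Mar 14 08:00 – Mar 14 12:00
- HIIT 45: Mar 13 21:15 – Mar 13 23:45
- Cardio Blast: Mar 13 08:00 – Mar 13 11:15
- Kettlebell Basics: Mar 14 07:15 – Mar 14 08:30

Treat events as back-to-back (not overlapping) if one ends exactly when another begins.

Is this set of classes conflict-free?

Sorted by start: Cardio Blast, Dance Advanced, HIIT 45, Spin Bootcamp, Kettlebell Basics, Kettlebell 45, Yoga Fusion, Kettlebell 30.
Dance Advanced starts before Cardio Blast ends → Cardio Blast and Dance Advanced overlap.
That's a conflict, so the schedule is not conflict-free.

No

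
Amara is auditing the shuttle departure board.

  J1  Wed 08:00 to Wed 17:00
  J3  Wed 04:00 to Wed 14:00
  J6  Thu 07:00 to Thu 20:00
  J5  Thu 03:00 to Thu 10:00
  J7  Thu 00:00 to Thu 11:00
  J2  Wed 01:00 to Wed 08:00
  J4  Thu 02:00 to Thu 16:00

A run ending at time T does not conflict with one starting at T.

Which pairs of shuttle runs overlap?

J1 & J3, J2 & J3, J4 & J5, J4 & J6, J4 & J7, J5 & J6, J5 & J7, J6 & J7

Two intervals overlap when each starts before the other ends.
Sorted by start: J2, J3, J1, J7, J4, J5, J6.
J3 starts before J2 ends → J2 and J3 overlap.
J1 starts exactly when J2 ends (back-to-back, no overlap) — done with J2.
J1 starts before J3 ends → J3 and J1 overlap.
J7 starts after J3 ends — done with J3.
J7 starts after J1 ends — done with J1.
J4 starts before J7 ends → J7 and J4 overlap.
J5 starts before J7 ends → J7 and J5 overlap.
J6 starts before J7 ends → J7 and J6 overlap.
J5 starts before J4 ends → J4 and J5 overlap.
J6 starts before J4 ends → J4 and J6 overlap.
J6 starts before J5 ends → J5 and J6 overlap.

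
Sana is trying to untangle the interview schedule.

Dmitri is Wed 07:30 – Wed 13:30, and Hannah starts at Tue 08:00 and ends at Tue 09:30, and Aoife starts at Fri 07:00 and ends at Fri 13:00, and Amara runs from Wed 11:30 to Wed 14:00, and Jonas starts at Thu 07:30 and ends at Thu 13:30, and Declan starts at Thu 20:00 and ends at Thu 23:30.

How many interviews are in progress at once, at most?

2

Walk through starts and ends in time order (an end at T is processed before a start at T):
Tue 08:00 start Hannah → 1
Tue 09:30 end Hannah → 0
Wed 07:30 start Dmitri → 1
Wed 11:30 start Amara → 2
Wed 13:30 end Dmitri → 1
Wed 14:00 end Amara → 0
Thu 07:30 start Jonas → 1
Thu 13:30 end Jonas → 0
Thu 20:00 start Declan → 1
Thu 23:30 end Declan → 0
Fri 07:00 start Aoife → 1
Fri 13:00 end Aoife → 0
Peak is 2, at Wed 11:30 (Amara, Dmitri).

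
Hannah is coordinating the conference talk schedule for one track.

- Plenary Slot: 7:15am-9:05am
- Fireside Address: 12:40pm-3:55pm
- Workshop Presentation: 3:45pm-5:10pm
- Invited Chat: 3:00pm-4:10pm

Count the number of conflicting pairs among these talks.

3

Two intervals overlap when each starts before the other ends.
Sorted by start: Plenary Slot, Fireside Address, Invited Chat, Workshop Presentation.
Fireside Address starts after Plenary Slot ends, so nothing later overlaps Plenary Slot either.
Invited Chat starts before Fireside Address ends → Fireside Address and Invited Chat overlap.
Workshop Presentation starts before Fireside Address ends → Fireside Address and Workshop Presentation overlap.
Workshop Presentation starts before Invited Chat ends → Invited Chat and Workshop Presentation overlap.
Overlapping pairs: Fireside Address & Invited Chat, Fireside Address & Workshop Presentation, Invited Chat & Workshop Presentation — 3 in total.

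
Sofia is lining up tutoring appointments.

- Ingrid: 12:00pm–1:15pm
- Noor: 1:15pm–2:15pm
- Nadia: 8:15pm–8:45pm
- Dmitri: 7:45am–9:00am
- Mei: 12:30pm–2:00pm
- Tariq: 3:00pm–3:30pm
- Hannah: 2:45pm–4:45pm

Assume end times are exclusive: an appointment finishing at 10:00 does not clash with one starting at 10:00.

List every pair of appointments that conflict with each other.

Hannah & Tariq, Ingrid & Mei, Mei & Noor

Sorted by start: Dmitri, Ingrid, Mei, Noor, Hannah, Tariq, Nadia.
Ingrid starts after Dmitri ends — done with Dmitri.
Mei starts before Ingrid ends → Ingrid and Mei overlap.
Noor starts exactly when Ingrid ends (back-to-back, no overlap) — done with Ingrid.
Noor starts before Mei ends → Mei and Noor overlap.
Hannah starts after Mei ends — done with Mei.
Hannah starts after Noor ends — done with Noor.
Tariq starts before Hannah ends → Hannah and Tariq overlap.
Nadia starts after Hannah ends.
Nadia starts after Tariq ends.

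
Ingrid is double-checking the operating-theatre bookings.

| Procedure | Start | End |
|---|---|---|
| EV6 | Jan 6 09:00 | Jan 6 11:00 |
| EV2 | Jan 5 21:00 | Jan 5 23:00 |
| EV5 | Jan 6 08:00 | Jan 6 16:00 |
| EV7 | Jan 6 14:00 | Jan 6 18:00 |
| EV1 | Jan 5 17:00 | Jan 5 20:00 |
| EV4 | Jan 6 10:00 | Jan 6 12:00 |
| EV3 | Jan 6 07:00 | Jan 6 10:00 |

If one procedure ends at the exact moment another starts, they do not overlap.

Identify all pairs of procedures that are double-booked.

EV3 & EV5, EV3 & EV6, EV4 & EV5, EV4 & EV6, EV5 & EV6, EV5 & EV7

Sorted by start: EV1, EV2, EV3, EV5, EV6, EV4, EV7.
EV2 starts after EV1 ends; EV1 is clear from here.
EV3 starts after EV2 ends; EV2 is clear from here.
EV5 starts before EV3 ends → EV3 and EV5 overlap.
EV6 starts before EV3 ends → EV3 and EV6 overlap.
EV4 starts exactly when EV3 ends (back-to-back, no overlap); EV3 is clear from here.
EV6 starts before EV5 ends → EV5 and EV6 overlap.
EV4 starts before EV5 ends → EV5 and EV4 overlap.
EV7 starts before EV5 ends → EV5 and EV7 overlap.
EV4 starts before EV6 ends → EV6 and EV4 overlap.
EV7 starts after EV6 ends.
EV7 starts after EV4 ends.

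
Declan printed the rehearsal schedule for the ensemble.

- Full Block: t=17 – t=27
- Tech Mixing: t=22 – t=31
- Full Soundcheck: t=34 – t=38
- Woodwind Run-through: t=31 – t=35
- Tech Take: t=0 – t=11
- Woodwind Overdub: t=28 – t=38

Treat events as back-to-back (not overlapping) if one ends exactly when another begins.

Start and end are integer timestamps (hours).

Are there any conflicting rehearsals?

Check each pair: they overlap iff neither finishes before the other starts.
Sorted by start: Tech Take, Full Block, Tech Mixing, Woodwind Overdub, Woodwind Run-through, Full Soundcheck.
Full Block starts after Tech Take ends — done with Tech Take.
Tech Mixing starts before Full Block ends → Full Block and Tech Mixing overlap.
That's a conflict, so the schedule is not conflict-free.

Yes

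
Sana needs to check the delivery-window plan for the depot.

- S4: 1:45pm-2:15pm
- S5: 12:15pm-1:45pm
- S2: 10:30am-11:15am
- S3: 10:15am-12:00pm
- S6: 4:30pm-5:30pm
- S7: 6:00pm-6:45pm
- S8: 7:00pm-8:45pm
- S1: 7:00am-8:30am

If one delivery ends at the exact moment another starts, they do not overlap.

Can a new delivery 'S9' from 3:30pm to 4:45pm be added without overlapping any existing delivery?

S1: ends 8:30am at or before S9 starts 3:30pm → clear.
S3: ends 12:00pm at or before S9 starts 3:30pm → clear.
S2: ends 11:15am at or before S9 starts 3:30pm → clear.
S5: ends 1:45pm at or before S9 starts 3:30pm → clear.
S4: ends 2:15pm at or before S9 starts 3:30pm → clear.
S6: starts 4:30pm before S9 ends 4:45pm, and ends 5:30pm after S9 starts 3:30pm → overlap.
S7: starts 6:00pm at or after S9 ends 4:45pm → clear.
S8: starts 7:00pm at or after S9 ends 4:45pm → clear.
S9 overlaps S6.

No — it overlaps S6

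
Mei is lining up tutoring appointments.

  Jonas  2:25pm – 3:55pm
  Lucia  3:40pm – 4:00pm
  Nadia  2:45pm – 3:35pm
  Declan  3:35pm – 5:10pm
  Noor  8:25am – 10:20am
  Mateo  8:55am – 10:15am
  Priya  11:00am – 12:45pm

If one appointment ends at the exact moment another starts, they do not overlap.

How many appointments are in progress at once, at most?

Sweep the timeline, counting +1 at each start and −1 at each end (ends before starts at a tie):
8:25am start Noor → 1
8:55am start Mateo → 2
10:15am end Mateo → 1
10:20am end Noor → 0
11:00am start Priya → 1
12:45pm end Priya → 0
2:25pm start Jonas → 1
2:45pm start Nadia → 2
3:35pm end Nadia → 1
3:35pm start Declan → 2
3:40pm start Lucia → 3
3:55pm end Jonas → 2
4:00pm end Lucia → 1
5:10pm end Declan → 0
Peak is 3, at 3:40pm (Declan, Jonas, Lucia).

3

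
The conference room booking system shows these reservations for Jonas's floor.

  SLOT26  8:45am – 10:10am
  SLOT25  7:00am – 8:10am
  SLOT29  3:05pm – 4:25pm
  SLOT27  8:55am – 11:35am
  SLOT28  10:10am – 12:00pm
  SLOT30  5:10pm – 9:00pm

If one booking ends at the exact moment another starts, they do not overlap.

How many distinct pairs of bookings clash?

Sorted by start: SLOT25, SLOT26, SLOT27, SLOT28, SLOT29, SLOT30.
SLOT26 starts after SLOT25 ends, so SLOT25 has no further overlaps.
SLOT27 starts before SLOT26 ends → SLOT26 and SLOT27 overlap.
SLOT28 starts exactly when SLOT26 ends (back-to-back, no overlap), so SLOT26 has no further overlaps.
SLOT28 starts before SLOT27 ends → SLOT27 and SLOT28 overlap.
SLOT29 starts after SLOT27 ends, so SLOT27 has no further overlaps.
SLOT29 starts after SLOT28 ends, so SLOT28 has no further overlaps.
SLOT30 starts after SLOT29 ends.
Overlapping pairs: SLOT26 & SLOT27, SLOT27 & SLOT28 — 2 in total.

2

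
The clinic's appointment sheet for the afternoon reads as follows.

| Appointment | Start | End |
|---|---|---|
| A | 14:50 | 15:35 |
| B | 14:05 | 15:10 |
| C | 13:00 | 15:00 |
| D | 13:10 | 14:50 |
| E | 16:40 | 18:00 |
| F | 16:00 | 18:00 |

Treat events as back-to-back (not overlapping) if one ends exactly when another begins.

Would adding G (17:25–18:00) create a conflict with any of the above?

Yes — it overlaps E, F

C: ends 15:00 at or before G starts 17:25 → clear.
D: ends 14:50 at or before G starts 17:25 → clear.
B: ends 15:10 at or before G starts 17:25 → clear.
A: ends 15:35 at or before G starts 17:25 → clear.
F: starts 16:00 before G ends 18:00, and ends 18:00 after G starts 17:25 → overlap.
E: starts 16:40 before G ends 18:00, and ends 18:00 after G starts 17:25 → overlap.
G overlaps E, F.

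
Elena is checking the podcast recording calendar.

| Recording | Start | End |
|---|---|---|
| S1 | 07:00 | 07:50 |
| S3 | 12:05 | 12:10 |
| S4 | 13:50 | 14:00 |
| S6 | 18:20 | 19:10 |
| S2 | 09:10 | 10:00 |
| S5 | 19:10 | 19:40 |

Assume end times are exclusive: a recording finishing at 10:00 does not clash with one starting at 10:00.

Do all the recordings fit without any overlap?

Yes

Sorted by start: S1, S2, S3, S4, S6, S5.
S2 starts after S1 ends, so S1 has no further overlaps.
S3 starts after S2 ends, so S2 has no further overlaps.
S4 starts after S3 ends, so S3 has no further overlaps.
S6 starts after S4 ends, so S4 has no further overlaps.
S5 starts exactly when S6 ends (back-to-back, no overlap).
Every pair is clear; the schedule has no overlaps.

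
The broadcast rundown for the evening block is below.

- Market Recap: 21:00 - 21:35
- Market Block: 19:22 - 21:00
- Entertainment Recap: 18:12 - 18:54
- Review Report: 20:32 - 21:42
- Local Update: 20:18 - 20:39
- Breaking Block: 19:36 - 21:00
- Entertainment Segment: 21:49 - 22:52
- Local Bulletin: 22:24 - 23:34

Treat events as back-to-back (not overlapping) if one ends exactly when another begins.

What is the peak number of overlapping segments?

4

Sort all start/end points and keep a running count:
18:12 start Entertainment Recap → 1
18:54 end Entertainment Recap → 0
19:22 start Market Block → 1
19:36 start Breaking Block → 2
20:18 start Local Update → 3
20:32 start Review Report → 4
20:39 end Local Update → 3
21:00 end Breaking Block → 2
21:00 end Market Block → 1
21:00 start Market Recap → 2
21:35 end Market Recap → 1
21:42 end Review Report → 0
21:49 start Entertainment Segment → 1
22:24 start Local Bulletin → 2
22:52 end Entertainment Segment → 1
23:34 end Local Bulletin → 0
Peak is 4, at 20:32 (Breaking Block, Local Update, Market Block, Review Report).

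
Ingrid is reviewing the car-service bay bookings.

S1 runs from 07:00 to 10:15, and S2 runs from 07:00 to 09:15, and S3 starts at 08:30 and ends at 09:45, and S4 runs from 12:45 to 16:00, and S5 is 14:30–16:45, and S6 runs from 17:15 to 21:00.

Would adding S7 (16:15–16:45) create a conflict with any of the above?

S1: ends 10:15 at or before S7 starts 16:15 → clear.
S2: ends 09:15 at or before S7 starts 16:15 → clear.
S3: ends 09:45 at or before S7 starts 16:15 → clear.
S4: ends 16:00 at or before S7 starts 16:15 → clear.
S5: starts 14:30 before S7 ends 16:45, and ends 16:45 after S7 starts 16:15 → overlap.
S6: starts 17:15 at or after S7 ends 16:45 → clear.
S7 overlaps S5.

Yes — it overlaps S5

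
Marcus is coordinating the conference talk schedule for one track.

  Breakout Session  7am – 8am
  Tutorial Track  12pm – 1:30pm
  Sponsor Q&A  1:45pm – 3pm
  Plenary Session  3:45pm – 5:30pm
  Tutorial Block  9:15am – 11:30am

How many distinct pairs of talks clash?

0

Sorted by start: Breakout Session, Tutorial Block, Tutorial Track, Sponsor Q&A, Plenary Session.
Tutorial Block starts after Breakout Session ends, so nothing later overlaps Breakout Session either.
Tutorial Track starts after Tutorial Block ends, so nothing later overlaps Tutorial Block either.
Sponsor Q&A starts after Tutorial Track ends, so nothing later overlaps Tutorial Track either.
Plenary Session starts after Sponsor Q&A ends.
No pair overlaps.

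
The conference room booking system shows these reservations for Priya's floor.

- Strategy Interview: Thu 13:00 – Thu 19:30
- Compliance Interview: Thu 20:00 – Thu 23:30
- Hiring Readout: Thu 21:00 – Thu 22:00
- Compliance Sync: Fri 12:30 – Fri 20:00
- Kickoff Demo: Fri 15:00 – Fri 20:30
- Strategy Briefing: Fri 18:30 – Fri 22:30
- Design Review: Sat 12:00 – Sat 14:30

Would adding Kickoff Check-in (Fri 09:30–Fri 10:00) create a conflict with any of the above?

No — it doesn't clash with anything

Strategy Interview: ends Thu 19:30 at or before Kickoff Check-in starts Fri 09:30 → clear.
Compliance Interview: ends Thu 23:30 at or before Kickoff Check-in starts Fri 09:30 → clear.
Hiring Readout: ends Thu 22:00 at or before Kickoff Check-in starts Fri 09:30 → clear.
Compliance Sync: starts Fri 12:30 at or after Kickoff Check-in ends Fri 10:00 → clear.
Kickoff Demo: starts Fri 15:00 at or after Kickoff Check-in ends Fri 10:00 → clear.
Strategy Briefing: starts Fri 18:30 at or after Kickoff Check-in ends Fri 10:00 → clear.
Design Review: starts Sat 12:00 at or after Kickoff Check-in ends Fri 10:00 → clear.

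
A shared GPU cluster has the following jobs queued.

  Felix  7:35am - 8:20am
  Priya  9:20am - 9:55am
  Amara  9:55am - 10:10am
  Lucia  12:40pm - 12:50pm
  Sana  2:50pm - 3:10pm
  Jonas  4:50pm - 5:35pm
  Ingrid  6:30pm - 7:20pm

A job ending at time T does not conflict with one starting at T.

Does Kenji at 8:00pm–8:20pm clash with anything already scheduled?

Felix: ends 8:20am at or before Kenji starts 8:00pm → clear.
Priya: ends 9:55am at or before Kenji starts 8:00pm → clear.
Amara: ends 10:10am at or before Kenji starts 8:00pm → clear.
Lucia: ends 12:50pm at or before Kenji starts 8:00pm → clear.
Sana: ends 3:10pm at or before Kenji starts 8:00pm → clear.
Jonas: ends 5:35pm at or before Kenji starts 8:00pm → clear.
Ingrid: ends 7:20pm at or before Kenji starts 8:00pm → clear.

No — it doesn't clash with anything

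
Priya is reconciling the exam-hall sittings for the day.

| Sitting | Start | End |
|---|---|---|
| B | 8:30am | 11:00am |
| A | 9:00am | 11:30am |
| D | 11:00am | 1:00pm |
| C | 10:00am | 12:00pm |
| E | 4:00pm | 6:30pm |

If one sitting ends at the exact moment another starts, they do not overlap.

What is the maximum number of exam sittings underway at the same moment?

Sweep the timeline, counting +1 at each start and −1 at each end (ends before starts at a tie):
8:30am start B → 1
9:00am start A → 2
10:00am start C → 3
11:00am end B → 2
11:00am start D → 3
11:30am end A → 2
12:00pm end C → 1
1:00pm end D → 0
4:00pm start E → 1
6:30pm end E → 0
Peak is 3, at 10:00am (A, B, C).

3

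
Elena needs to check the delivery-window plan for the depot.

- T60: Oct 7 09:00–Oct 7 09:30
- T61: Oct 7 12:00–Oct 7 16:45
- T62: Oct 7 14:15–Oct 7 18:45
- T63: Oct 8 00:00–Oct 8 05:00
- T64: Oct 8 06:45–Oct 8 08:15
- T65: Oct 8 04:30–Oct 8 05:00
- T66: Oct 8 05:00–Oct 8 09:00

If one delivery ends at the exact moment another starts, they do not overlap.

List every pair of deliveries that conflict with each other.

Sorted by start: T60, T61, T62, T63, T65, T66, T64.
T61 starts after T60 ends, so T60 has no further overlaps.
T62 starts before T61 ends → T61 and T62 overlap.
T63 starts after T61 ends, so T61 has no further overlaps.
T63 starts after T62 ends, so T62 has no further overlaps.
T65 starts before T63 ends → T63 and T65 overlap.
T66 starts exactly when T63 ends (back-to-back, no overlap), so T63 has no further overlaps.
T66 starts exactly when T65 ends (back-to-back, no overlap), so T65 has no further overlaps.
T64 starts before T66 ends → T66 and T64 overlap.

T61 & T62, T63 & T65, T64 & T66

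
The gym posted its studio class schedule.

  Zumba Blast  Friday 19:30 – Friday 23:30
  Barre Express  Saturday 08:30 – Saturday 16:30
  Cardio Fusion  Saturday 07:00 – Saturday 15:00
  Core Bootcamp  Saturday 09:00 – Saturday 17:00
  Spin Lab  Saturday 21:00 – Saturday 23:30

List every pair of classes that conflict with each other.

Sorted by start: Zumba Blast, Cardio Fusion, Barre Express, Core Bootcamp, Spin Lab.
Cardio Fusion starts after Zumba Blast ends, so Zumba Blast has no further overlaps.
Barre Express starts before Cardio Fusion ends → Cardio Fusion and Barre Express overlap.
Core Bootcamp starts before Cardio Fusion ends → Cardio Fusion and Core Bootcamp overlap.
Spin Lab starts after Cardio Fusion ends.
Core Bootcamp starts before Barre Express ends → Barre Express and Core Bootcamp overlap.
Spin Lab starts after Barre Express ends.
Spin Lab starts after Core Bootcamp ends.

Barre Express & Cardio Fusion, Barre Express & Core Bootcamp, Cardio Fusion & Core Bootcamp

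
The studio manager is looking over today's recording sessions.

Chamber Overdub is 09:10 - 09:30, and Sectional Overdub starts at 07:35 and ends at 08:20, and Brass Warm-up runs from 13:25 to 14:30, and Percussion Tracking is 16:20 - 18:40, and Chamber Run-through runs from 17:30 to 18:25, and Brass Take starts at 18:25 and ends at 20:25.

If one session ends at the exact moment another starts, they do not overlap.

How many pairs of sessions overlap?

Sorted by start: Sectional Overdub, Chamber Overdub, Brass Warm-up, Percussion Tracking, Chamber Run-through, Brass Take.
Chamber Overdub starts after Sectional Overdub ends — done with Sectional Overdub.
Brass Warm-up starts after Chamber Overdub ends — done with Chamber Overdub.
Percussion Tracking starts after Brass Warm-up ends — done with Brass Warm-up.
Chamber Run-through starts before Percussion Tracking ends → Percussion Tracking and Chamber Run-through overlap.
Brass Take starts before Percussion Tracking ends → Percussion Tracking and Brass Take overlap.
Brass Take starts exactly when Chamber Run-through ends (back-to-back, no overlap).
Overlapping pairs: Brass Take & Percussion Tracking, Chamber Run-through & Percussion Tracking — 2 in total.

2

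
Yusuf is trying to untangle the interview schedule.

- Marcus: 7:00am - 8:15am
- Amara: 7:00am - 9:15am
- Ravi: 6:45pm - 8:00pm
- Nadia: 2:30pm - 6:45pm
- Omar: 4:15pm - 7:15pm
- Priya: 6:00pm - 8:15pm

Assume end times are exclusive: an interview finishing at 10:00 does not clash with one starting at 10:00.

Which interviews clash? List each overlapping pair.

Sorted by start: Marcus, Amara, Nadia, Omar, Priya, Ravi.
Amara starts before Marcus ends → Marcus and Amara overlap.
Nadia starts after Marcus ends — done with Marcus.
Nadia starts after Amara ends — done with Amara.
Omar starts before Nadia ends → Nadia and Omar overlap.
Priya starts before Nadia ends → Nadia and Priya overlap.
Ravi starts exactly when Nadia ends (back-to-back, no overlap).
Priya starts before Omar ends → Omar and Priya overlap.
Ravi starts before Omar ends → Omar and Ravi overlap.
Ravi starts before Priya ends → Priya and Ravi overlap.

Amara & Marcus, Nadia & Omar, Nadia & Priya, Omar & Priya, Omar & Ravi, Priya & Ravi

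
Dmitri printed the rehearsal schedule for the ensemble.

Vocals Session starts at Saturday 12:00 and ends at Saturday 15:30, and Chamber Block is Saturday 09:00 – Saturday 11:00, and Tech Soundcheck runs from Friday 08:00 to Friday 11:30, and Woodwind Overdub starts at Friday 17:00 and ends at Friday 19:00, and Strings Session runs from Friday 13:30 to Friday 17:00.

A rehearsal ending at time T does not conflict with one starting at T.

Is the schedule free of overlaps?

Sorted by start: Tech Soundcheck, Strings Session, Woodwind Overdub, Chamber Block, Vocals Session.
Strings Session starts after Tech Soundcheck ends — done with Tech Soundcheck.
Woodwind Overdub starts exactly when Strings Session ends (back-to-back, no overlap) — done with Strings Session.
Chamber Block starts after Woodwind Overdub ends — done with Woodwind Overdub.
Vocals Session starts after Chamber Block ends.
Every pair is clear; the schedule has no overlaps.

Yes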